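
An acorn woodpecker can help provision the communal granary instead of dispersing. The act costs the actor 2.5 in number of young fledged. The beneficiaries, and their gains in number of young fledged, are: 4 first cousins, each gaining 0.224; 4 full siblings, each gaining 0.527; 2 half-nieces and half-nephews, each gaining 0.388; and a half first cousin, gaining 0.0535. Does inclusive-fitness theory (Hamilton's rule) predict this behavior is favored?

Hamilton's rule: the trait is favored when the sum of r·B over every recipient exceeds the actor's cost C.
r to a first cousin = 0.125 (first cousins share one grandparent pair — two paths of length 4: r = 2·(1/2)^4 = 1/8).
r to a full sibling = 0.5 (full sibs share both parents — two paths of length 2: r = 2·(1/2)^2 = 1/2).
r to a half-niece or half-nephew = 0.125 (half-aunt/uncle↔niece/nephew: one path of length 3: r = (1/2)^3 = 1/8).
r to a half first cousin = 1/16 (half first cousins share one grandparent — one path of length 4: r = (1/2)^4 = 1/16).
Summing one r·B term per recipient: 4·0.125·0.224 + 4·0.5·0.527 + 2·0.125·0.388 + 1·0.0625·0.0535 = 1.26634375.
1.26634375 < 2.5: the indirect benefit is less than the cost.

No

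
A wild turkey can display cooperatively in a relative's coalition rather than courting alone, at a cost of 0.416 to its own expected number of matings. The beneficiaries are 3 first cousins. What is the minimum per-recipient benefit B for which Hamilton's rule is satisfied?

r to a first cousin = 0.125 (first cousins share one grandparent pair — two paths of length 4: r = 2·(1/2)^4 = 1/8).
Hamilton's rule with n recipients of equal r: n·r·B > C, so B > C/(n·r) = 0.416/(3·0.125) = 1.1093.

1.1093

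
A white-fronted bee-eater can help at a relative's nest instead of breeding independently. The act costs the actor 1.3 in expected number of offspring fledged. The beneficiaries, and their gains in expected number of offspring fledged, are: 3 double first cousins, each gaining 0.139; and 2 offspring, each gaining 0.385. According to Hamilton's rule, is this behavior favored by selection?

No

Hamilton's rule: the trait is favored when the sum of r·B over every recipient exceeds the actor's cost C.
r to a double first cousin = 0.25 (double first cousins share both grandparent pairs — four paths of length 4: r = 4·(1/2)^4 = 1/4).
r to an offspring = 1/2 (one parent–offspring link: r = (1/2)^1 = 1/2).
Summing one r·B term per recipient: 3·0.25·0.139 + 2·0.5·0.385 = 0.48925.
0.48925 < 1.3: the indirect benefit is less than the cost.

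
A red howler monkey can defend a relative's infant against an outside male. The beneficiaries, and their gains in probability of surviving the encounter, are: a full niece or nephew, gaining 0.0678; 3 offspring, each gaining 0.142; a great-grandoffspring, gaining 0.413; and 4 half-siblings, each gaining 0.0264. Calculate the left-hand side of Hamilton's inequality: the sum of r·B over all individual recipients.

0.307975

r to a full niece or nephew = 1/4 (full aunt/uncle↔niece/nephew: two paths of length 3 through the shared grandparent pair: r = 2·(1/2)^3 = 1/4).
r to an offspring = 0.5 (one parent–offspring link: r = (1/2)^1 = 1/2).
r to a great-grandoffspring = 0.125 (three parent–offspring links: r = (1/2)^3 = 1/8).
r to a half-sibling = 0.25 (half-sibs share one parent — one path of length 2: r = (1/2)^2 = 1/4).
Summing one r·B term per recipient: 1·0.25·0.0678 + 3·0.5·0.142 + 1·0.125·0.413 + 4·0.25·0.0264 = 0.307975.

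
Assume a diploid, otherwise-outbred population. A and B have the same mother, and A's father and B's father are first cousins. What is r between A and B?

0.28125

Relatedness sums over independent paths through distinct common ancestors.
A and B are related in two ways: half-sibs through their shared mother (r = 1/4) and second cousins through their fathers (r = 1/32).
r = 1/4 + 1/32 = 9/32 = 0.28125.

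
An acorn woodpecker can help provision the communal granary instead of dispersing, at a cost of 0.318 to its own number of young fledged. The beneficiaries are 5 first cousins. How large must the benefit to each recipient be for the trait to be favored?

r to a first cousin = 0.125 (first cousins share one grandparent pair — two paths of length 4: r = 2·(1/2)^4 = 1/8).
Hamilton's rule with n recipients of equal r: n·r·B > C, so B > C/(n·r) = 0.318/(5·0.125) = 0.5088.

0.5088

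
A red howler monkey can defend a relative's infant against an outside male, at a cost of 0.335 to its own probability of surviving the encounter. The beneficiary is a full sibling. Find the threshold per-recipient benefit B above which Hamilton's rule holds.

0.67

r to a full sibling = 1/2 (full sibs share both parents — two paths of length 2: r = 2·(1/2)^2 = 1/2).
Hamilton's rule with n recipients of equal r: n·r·B > C, so B > C/(n·r) = 0.335/(1·0.5) = 0.67.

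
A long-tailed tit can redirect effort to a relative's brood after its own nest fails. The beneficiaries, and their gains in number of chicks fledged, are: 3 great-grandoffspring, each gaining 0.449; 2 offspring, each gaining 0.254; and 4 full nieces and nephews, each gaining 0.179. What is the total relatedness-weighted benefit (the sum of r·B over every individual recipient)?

r to a great-grandoffspring = 1/8 (three parent–offspring links: r = (1/2)^3 = 1/8).
r to an offspring = 0.5 (one parent–offspring link: r = (1/2)^1 = 1/2).
r to a full niece or nephew = 0.25 (full aunt/uncle↔niece/nephew: two paths of length 3 through the shared grandparent pair: r = 2·(1/2)^3 = 1/4).
Summing one r·B term per recipient: 3·0.125·0.449 + 2·0.5·0.254 + 4·0.25·0.179 = 0.601375.

0.601375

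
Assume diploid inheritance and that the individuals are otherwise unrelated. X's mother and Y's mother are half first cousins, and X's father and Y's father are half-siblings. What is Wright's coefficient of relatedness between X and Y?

Wright's path rule: contributions from independent ancestry routes add.
X and Y are related in two ways: half second cousins through their mothers (r = 1/64) and half first cousins through their fathers (r = 1/16).
r = 1/64 + 1/16 = 0.078125.

0.078125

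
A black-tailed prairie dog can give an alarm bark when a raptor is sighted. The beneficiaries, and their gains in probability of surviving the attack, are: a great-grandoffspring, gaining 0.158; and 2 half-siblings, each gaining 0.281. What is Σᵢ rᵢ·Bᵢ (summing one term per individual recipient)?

r to a great-grandoffspring = 0.125 (three parent–offspring links: r = (1/2)^3 = 1/8).
r to a half-sibling = 1/4 (half-sibs share one parent — one path of length 2: r = (1/2)^2 = 1/4).
Summing one r·B term per recipient: 1·0.125·0.158 + 2·0.25·0.281 = 0.16025.

0.16025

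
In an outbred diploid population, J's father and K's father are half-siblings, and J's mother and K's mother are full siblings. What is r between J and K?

Wright's path rule: contributions from independent ancestry routes add.
J and K are related in two ways: half first cousins through their fathers (r = 1/16) and first cousins through their mothers (r = 1/8).
r = 1/16 + 1/8 = 3/16 = 0.1875.

0.1875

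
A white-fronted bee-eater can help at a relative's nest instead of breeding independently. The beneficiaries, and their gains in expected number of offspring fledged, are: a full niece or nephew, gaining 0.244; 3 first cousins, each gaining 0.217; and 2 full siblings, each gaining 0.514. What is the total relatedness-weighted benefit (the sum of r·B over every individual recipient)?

0.656375

r to a full niece or nephew = 1/4 (full aunt/uncle↔niece/nephew: two paths of length 3 through the shared grandparent pair: r = 2·(1/2)^3 = 1/4).
r to a first cousin = 1/8 (first cousins share one grandparent pair — two paths of length 4: r = 2·(1/2)^4 = 1/8).
r to a full sibling = 0.5 (full sibs share both parents — two paths of length 2: r = 2·(1/2)^2 = 1/2).
Summing one r·B term per recipient: 1·0.25·0.244 + 3·0.125·0.217 + 2·0.5·0.514 = 0.656375.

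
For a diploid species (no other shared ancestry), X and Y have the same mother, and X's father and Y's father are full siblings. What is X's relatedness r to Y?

Independent pedigree routes through distinct common ancestors add.
X and Y are related in two ways: half-sibs through their shared mother (r = 1/4) and first cousins through their fathers (r = 1/8).
r = 1/4 + 1/8 = 3/8 = 0.375.

0.375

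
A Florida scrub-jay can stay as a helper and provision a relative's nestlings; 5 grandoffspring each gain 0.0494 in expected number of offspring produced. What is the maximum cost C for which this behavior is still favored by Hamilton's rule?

0.06175

r to a grandoffspring = 1/4 (two parent–offspring links: r = (1/2)^2 = 1/4).
Hamilton's rule: n·r·B > C, so the trait is favored while C < n·r·B = 5·0.25·0.0494 = 0.06175.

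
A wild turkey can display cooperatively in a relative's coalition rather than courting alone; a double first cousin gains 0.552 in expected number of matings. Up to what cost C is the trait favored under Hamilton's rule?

0.138

r to a double first cousin = 1/4 (double first cousins share both grandparent pairs — four paths of length 4: r = 4·(1/2)^4 = 1/4).
Hamilton's rule: n·r·B > C, so the trait is favored while C < n·r·B = 1·0.25·0.552 = 0.138.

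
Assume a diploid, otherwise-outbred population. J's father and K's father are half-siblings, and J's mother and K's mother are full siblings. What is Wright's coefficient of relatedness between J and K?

0.1875

Wright's path rule: contributions from independent ancestry routes add.
J and K are related in two ways: half first cousins through their fathers (r = 1/16) and first cousins through their mothers (r = 1/8).
r = 1/16 + 1/8 = 0.1875.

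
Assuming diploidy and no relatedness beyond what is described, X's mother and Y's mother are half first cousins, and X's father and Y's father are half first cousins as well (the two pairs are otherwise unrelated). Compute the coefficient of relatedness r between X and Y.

0.03125

Wright's path rule: contributions from independent ancestry routes add.
X and Y are related in two ways: half second cousins through their mothers (r = 1/64) and half second cousins through their fathers (r = 1/64).
r = 1/64 + 1/64 = 0.03125.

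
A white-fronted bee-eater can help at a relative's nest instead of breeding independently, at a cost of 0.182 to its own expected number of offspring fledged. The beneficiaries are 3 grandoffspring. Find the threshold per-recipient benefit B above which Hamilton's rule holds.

0.2427

r to a grandoffspring = 0.25 (two parent–offspring links: r = (1/2)^2 = 1/4).
Hamilton's rule with n recipients of equal r: n·r·B > C, so B > C/(n·r) = 0.182/(3·0.25) = 0.2427.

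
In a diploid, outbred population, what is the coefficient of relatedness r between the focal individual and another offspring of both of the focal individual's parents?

0.5

Each parent–offspring link contributes a factor of 1/2, and independent paths through distinct common ancestors add.
Full sibs share both parents — two paths of length 2: r = 2·(1/2)^2 = 1/2.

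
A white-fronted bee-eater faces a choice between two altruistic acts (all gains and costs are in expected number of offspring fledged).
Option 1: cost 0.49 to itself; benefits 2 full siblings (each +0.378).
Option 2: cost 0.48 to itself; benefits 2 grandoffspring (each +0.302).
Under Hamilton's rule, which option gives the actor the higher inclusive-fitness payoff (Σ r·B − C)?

Option 1

Option 1: r to a full sibling = 0.5.
Option 1: Σ r·B − C = (2·0.5·0.378) − 0.49 = -0.112.
Option 2: r to a grandoffspring = 0.25.
Option 2: Σ r·B − C = (2·0.25·0.302) − 0.48 = -0.329.
Option 1 has the higher net inclusive-fitness payoff.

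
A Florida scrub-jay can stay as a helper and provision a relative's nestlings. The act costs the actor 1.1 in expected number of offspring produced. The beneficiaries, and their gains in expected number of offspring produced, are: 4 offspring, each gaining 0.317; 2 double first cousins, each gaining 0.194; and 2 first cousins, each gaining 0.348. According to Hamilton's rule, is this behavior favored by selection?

No

Hamilton's rule: the trait is favored when the sum of r·B over every recipient exceeds the actor's cost C.
r to an offspring = 1/2 (one parent–offspring link: r = (1/2)^1 = 1/2).
r to a double first cousin = 1/4 (double first cousins share both grandparent pairs — four paths of length 4: r = 4·(1/2)^4 = 1/4).
r to a first cousin = 1/8 (first cousins share one grandparent pair — two paths of length 4: r = 2·(1/2)^4 = 1/8).
Summing one r·B term per recipient: 4·0.5·0.317 + 2·0.25·0.194 + 2·0.125·0.348 = 0.818.
0.818 < 1.1: the indirect benefit is less than the cost.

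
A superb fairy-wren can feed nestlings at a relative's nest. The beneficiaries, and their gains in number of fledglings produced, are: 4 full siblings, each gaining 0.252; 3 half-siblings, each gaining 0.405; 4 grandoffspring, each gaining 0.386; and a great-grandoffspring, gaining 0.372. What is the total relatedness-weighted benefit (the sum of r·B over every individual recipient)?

1.24025

r to a full sibling = 0.5 (full sibs share both parents — two paths of length 2: r = 2·(1/2)^2 = 1/2).
r to a half-sibling = 0.25 (half-sibs share one parent — one path of length 2: r = (1/2)^2 = 1/4).
r to a grandoffspring = 0.25 (two parent–offspring links: r = (1/2)^2 = 1/4).
r to a great-grandoffspring = 0.125 (three parent–offspring links: r = (1/2)^3 = 1/8).
Summing one r·B term per recipient: 4·0.5·0.252 + 3·0.25·0.405 + 4·0.25·0.386 + 1·0.125·0.372 = 1.24025.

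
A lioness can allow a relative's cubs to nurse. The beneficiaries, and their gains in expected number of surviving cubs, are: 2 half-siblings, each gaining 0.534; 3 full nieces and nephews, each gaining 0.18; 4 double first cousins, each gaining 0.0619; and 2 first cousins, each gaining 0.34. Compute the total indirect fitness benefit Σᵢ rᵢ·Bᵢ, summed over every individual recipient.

r to a half-sibling = 0.25 (half-sibs share one parent — one path of length 2: r = (1/2)^2 = 1/4).
r to a full niece or nephew = 0.25 (full aunt/uncle↔niece/nephew: two paths of length 3 through the shared grandparent pair: r = 2·(1/2)^3 = 1/4).
r to a double first cousin = 1/4 (double first cousins share both grandparent pairs — four paths of length 4: r = 4·(1/2)^4 = 1/4).
r to a first cousin = 1/8 (first cousins share one grandparent pair — two paths of length 4: r = 2·(1/2)^4 = 1/8).
Summing one r·B term per recipient: 2·0.25·0.534 + 3·0.25·0.18 + 4·0.25·0.0619 + 2·0.125·0.34 = 0.5489.

0.5489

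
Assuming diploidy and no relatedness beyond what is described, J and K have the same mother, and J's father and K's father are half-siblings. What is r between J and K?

0.3125

Independent pedigree routes through distinct common ancestors add.
J and K are related in two ways: half-sibs through their shared mother (r = 1/4) and half first cousins through their fathers (r = 1/16).
r = 1/4 + 1/16 = 5/16 = 0.3125.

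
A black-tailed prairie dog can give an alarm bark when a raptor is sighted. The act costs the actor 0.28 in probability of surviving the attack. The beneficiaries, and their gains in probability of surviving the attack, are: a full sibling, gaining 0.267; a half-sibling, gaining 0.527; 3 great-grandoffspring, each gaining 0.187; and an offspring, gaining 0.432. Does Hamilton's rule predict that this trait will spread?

Yes

Hamilton's rule: the trait is favored when the sum of r·B over every recipient exceeds the actor's cost C.
r to a full sibling = 1/2 (full sibs share both parents — two paths of length 2: r = 2·(1/2)^2 = 1/2).
r to a half-sibling = 0.25 (half-sibs share one parent — one path of length 2: r = (1/2)^2 = 1/4).
r to a great-grandoffspring = 0.125 (three parent–offspring links: r = (1/2)^3 = 1/8).
r to an offspring = 0.5 (one parent–offspring link: r = (1/2)^1 = 1/2).
Summing one r·B term per recipient: 1·0.5·0.267 + 1·0.25·0.527 + 3·0.125·0.187 + 1·0.5·0.432 = 0.551375.
0.551375 > 0.28: the indirect benefit exceeds the cost.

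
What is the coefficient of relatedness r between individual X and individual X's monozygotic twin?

1

Each parent–offspring link contributes a factor of 1/2, and independent paths through distinct common ancestors add.
Monozygotic twins share every allele identical by descent: r = 1.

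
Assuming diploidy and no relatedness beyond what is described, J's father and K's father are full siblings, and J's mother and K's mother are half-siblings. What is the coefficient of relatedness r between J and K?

0.1875

With two independent routes of shared ancestry, r is the sum of the two contributions.
J and K are related in two ways: first cousins through their fathers (r = 1/8) and half first cousins through their mothers (r = 1/16).
r = 1/8 + 1/16 = 0.1875.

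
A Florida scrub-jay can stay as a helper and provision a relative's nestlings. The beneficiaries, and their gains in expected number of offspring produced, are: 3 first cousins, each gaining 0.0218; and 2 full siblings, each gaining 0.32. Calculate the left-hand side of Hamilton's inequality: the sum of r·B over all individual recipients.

r to a first cousin = 1/8 (first cousins share one grandparent pair — two paths of length 4: r = 2·(1/2)^4 = 1/8).
r to a full sibling = 1/2 (full sibs share both parents — two paths of length 2: r = 2·(1/2)^2 = 1/2).
Summing one r·B term per recipient: 3·0.125·0.0218 + 2·0.5·0.32 = 0.328175.

0.328175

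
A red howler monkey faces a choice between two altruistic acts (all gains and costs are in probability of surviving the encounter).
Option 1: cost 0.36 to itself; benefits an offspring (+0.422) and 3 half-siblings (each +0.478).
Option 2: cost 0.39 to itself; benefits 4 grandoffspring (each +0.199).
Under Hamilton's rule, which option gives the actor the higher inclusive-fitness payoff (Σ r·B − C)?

Option 1: r to an offspring = 0.5.
Option 1: r to a half-sibling = 0.25.
Option 1: Σ r·B − C = (1·0.5·0.422 + 3·0.25·0.478) − 0.36 = 0.2095.
Option 2: r to a grandoffspring = 0.25.
Option 2: Σ r·B − C = (4·0.25·0.199) − 0.39 = -0.191.
Option 1 has the higher net inclusive-fitness payoff.

Option 1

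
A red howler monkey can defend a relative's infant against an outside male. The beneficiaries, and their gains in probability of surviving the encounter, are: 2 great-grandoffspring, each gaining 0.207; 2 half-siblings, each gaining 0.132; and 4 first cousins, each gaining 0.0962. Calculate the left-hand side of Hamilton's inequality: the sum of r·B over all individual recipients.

r to a great-grandoffspring = 0.125 (three parent–offspring links: r = (1/2)^3 = 1/8).
r to a half-sibling = 0.25 (half-sibs share one parent — one path of length 2: r = (1/2)^2 = 1/4).
r to a first cousin = 0.125 (first cousins share one grandparent pair — two paths of length 4: r = 2·(1/2)^4 = 1/8).
Summing one r·B term per recipient: 2·0.125·0.207 + 2·0.25·0.132 + 4·0.125·0.0962 = 0.16585.

0.16585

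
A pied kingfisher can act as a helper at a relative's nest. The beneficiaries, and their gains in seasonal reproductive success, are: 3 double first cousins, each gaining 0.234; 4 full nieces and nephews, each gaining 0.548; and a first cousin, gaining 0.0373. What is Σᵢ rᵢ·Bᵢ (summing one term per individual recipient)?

0.7281625

r to a double first cousin = 0.25 (double first cousins share both grandparent pairs — four paths of length 4: r = 4·(1/2)^4 = 1/4).
r to a full niece or nephew = 0.25 (full aunt/uncle↔niece/nephew: two paths of length 3 through the shared grandparent pair: r = 2·(1/2)^3 = 1/4).
r to a first cousin = 1/8 (first cousins share one grandparent pair — two paths of length 4: r = 2·(1/2)^4 = 1/8).
Summing one r·B term per recipient: 3·0.25·0.234 + 4·0.25·0.548 + 1·0.125·0.0373 = 0.7281625.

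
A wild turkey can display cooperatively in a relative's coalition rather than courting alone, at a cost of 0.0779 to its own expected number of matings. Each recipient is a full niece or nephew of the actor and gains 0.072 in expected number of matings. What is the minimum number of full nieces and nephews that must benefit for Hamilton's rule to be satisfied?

r to a full niece or nephew = 1/4 (full aunt/uncle↔niece/nephew: two paths of length 3 through the shared grandparent pair: r = 2·(1/2)^3 = 1/4).
Hamilton's rule: n·r·B > C  ⇒  n > C/(r·B) = 0.0779/(0.25·0.072) = 4.328.
The smallest integer exceeding 4.328 is 5.

5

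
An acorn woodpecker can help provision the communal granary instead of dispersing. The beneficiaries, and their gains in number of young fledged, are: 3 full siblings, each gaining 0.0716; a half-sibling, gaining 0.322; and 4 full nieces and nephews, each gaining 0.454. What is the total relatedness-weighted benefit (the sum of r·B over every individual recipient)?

r to a full sibling = 1/2 (full sibs share both parents — two paths of length 2: r = 2·(1/2)^2 = 1/2).
r to a half-sibling = 1/4 (half-sibs share one parent — one path of length 2: r = (1/2)^2 = 1/4).
r to a full niece or nephew = 0.25 (full aunt/uncle↔niece/nephew: two paths of length 3 through the shared grandparent pair: r = 2·(1/2)^3 = 1/4).
Summing one r·B term per recipient: 3·0.5·0.0716 + 1·0.25·0.322 + 4·0.25·0.454 = 0.6419.

0.6419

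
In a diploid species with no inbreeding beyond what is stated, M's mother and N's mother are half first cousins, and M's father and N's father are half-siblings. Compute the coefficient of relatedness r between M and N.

0.078125

Independent pedigree routes through distinct common ancestors add.
M and N are related in two ways: half second cousins through their mothers (r = 1/64) and half first cousins through their fathers (r = 1/16).
r = 1/64 + 1/16 = 5/64 = 0.078125.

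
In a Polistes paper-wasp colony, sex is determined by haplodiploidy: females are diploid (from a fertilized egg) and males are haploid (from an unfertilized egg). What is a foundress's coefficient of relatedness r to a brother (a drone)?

0.25

Her haploid brother carries none of their father's genes and a random half of their mother's genome; that half matches the maternal half of her own genome with probability 1/2: r = 1/2 · 1/2 = 1/4.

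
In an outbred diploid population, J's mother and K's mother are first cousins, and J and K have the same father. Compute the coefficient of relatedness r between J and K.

0.28125

Wright's path rule: contributions from independent ancestry routes add.
J and K are related in two ways: second cousins through their mothers (r = 1/32) and half-sibs through their shared father (r = 1/4).
r = 1/32 + 1/4 = 0.28125.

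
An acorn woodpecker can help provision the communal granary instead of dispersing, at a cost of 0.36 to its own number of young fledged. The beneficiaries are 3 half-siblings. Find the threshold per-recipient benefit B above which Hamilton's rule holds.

0.48

r to a half-sibling = 0.25 (half-sibs share one parent — one path of length 2: r = (1/2)^2 = 1/4).
Hamilton's rule with n recipients of equal r: n·r·B > C, so B > C/(n·r) = 0.36/(3·0.25) = 0.48.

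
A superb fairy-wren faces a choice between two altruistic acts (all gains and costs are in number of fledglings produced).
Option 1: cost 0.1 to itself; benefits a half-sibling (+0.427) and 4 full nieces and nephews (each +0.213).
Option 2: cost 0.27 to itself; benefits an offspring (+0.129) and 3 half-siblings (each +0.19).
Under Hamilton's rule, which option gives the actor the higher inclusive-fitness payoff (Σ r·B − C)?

Option 1: r to a half-sibling = 0.25.
Option 1: r to a full niece or nephew = 0.25.
Option 1: Σ r·B − C = (1·0.25·0.427 + 4·0.25·0.213) − 0.1 = 0.21975.
Option 2: r to an offspring = 0.5.
Option 2: r to a half-sibling = 0.25.
Option 2: Σ r·B − C = (1·0.5·0.129 + 3·0.25·0.19) − 0.27 = -0.063.
Option 1 has the higher net inclusive-fitness payoff.

Option 1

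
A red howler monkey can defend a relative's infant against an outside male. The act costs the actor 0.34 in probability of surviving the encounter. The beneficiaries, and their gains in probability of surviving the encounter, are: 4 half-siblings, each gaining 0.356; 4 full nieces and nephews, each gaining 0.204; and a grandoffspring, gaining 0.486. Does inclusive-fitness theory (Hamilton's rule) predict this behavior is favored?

Hamilton's rule: the trait is favored when the sum of r·B over every recipient exceeds the actor's cost C.
r to a half-sibling = 1/4 (half-sibs share one parent — one path of length 2: r = (1/2)^2 = 1/4).
r to a full niece or nephew = 0.25 (full aunt/uncle↔niece/nephew: two paths of length 3 through the shared grandparent pair: r = 2·(1/2)^3 = 1/4).
r to a grandoffspring = 0.25 (two parent–offspring links: r = (1/2)^2 = 1/4).
Summing one r·B term per recipient: 4·0.25·0.356 + 4·0.25·0.204 + 1·0.25·0.486 = 0.6815.
0.6815 > 0.34: the indirect benefit exceeds the cost.

Yes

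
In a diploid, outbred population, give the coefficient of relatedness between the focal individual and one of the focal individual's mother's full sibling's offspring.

0.125

Each parent–offspring link contributes a factor of 1/2, and independent paths through distinct common ancestors add.
First cousins share one grandparent pair — two paths of length 4: r = 2·(1/2)^4 = 1/8.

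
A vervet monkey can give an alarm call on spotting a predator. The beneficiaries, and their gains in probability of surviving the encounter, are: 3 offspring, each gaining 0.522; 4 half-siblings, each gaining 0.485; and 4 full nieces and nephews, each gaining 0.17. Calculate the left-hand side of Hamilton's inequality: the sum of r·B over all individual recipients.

r to an offspring = 1/2 (one parent–offspring link: r = (1/2)^1 = 1/2).
r to a half-sibling = 1/4 (half-sibs share one parent — one path of length 2: r = (1/2)^2 = 1/4).
r to a full niece or nephew = 1/4 (full aunt/uncle↔niece/nephew: two paths of length 3 through the shared grandparent pair: r = 2·(1/2)^3 = 1/4).
Summing one r·B term per recipient: 3·0.5·0.522 + 4·0.25·0.485 + 4·0.25·0.17 = 1.438.

1.438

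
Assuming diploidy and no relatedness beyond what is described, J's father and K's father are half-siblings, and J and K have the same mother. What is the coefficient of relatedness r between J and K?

Independent pedigree routes through distinct common ancestors add.
J and K are related in two ways: half first cousins through their fathers (r = 1/16) and half-sibs through their shared mother (r = 1/4).
r = 1/16 + 1/4 = 0.3125.

0.3125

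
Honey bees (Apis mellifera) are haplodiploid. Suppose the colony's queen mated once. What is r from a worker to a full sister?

0.75

Haplodiploid full sisters inherit their father's entire haploid genome identically (contributing 1/2) and on average half of their mother's contribution (1/2 · 1/2 = 1/4); r = 1/2 + 1/4 = 3/4.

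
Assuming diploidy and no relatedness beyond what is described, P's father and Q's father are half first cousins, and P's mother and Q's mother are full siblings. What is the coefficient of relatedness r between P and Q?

0.140625

Independent pedigree routes through distinct common ancestors add.
P and Q are related in two ways: half second cousins through their fathers (r = 1/64) and first cousins through their mothers (r = 1/8).
r = 1/64 + 1/8 = 0.140625.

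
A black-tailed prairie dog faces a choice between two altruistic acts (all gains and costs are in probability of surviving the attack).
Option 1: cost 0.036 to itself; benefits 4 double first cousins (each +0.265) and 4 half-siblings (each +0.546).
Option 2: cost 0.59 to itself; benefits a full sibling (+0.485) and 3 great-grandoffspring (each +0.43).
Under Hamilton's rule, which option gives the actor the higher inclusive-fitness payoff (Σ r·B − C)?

Option 1: r to a double first cousin = 0.25.
Option 1: r to a half-sibling = 0.25.
Option 1: Σ r·B − C = (4·0.25·0.265 + 4·0.25·0.546) − 0.036 = 0.775.
Option 2: r to a full sibling = 0.5.
Option 2: r to a great-grandoffspring = 0.125.
Option 2: Σ r·B − C = (1·0.5·0.485 + 3·0.125·0.43) − 0.59 = -0.18625.
Option 1 has the higher net inclusive-fitness payoff.

Option 1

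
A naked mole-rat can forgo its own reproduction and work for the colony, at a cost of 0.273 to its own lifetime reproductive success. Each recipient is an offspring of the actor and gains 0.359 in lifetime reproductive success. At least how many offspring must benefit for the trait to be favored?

2

r to an offspring = 1/2 (one parent–offspring link: r = (1/2)^1 = 1/2).
Hamilton's rule: n·r·B > C  ⇒  n > C/(r·B) = 0.273/(0.5·0.359) = 1.521.
The smallest integer exceeding 1.521 is 2.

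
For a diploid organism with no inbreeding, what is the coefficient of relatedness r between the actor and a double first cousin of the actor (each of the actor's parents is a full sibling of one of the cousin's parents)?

Each parent–offspring link contributes a factor of 1/2, and independent paths through distinct common ancestors add.
Double first cousins share both grandparent pairs — four paths of length 4: r = 4·(1/2)^4 = 1/4.

0.25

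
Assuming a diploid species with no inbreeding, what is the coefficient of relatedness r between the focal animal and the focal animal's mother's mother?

Each parent–offspring link contributes a factor of 1/2, and independent paths through distinct common ancestors add.
Two parent–offspring links: r = (1/2)^2 = 1/4.

0.25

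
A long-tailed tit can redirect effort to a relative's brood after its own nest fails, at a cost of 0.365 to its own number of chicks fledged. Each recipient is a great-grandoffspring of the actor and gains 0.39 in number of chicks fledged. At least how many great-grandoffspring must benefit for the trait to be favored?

8

r to a great-grandoffspring = 1/8 (three parent–offspring links: r = (1/2)^3 = 1/8).
Hamilton's rule: n·r·B > C  ⇒  n > C/(r·B) = 0.365/(0.125·0.39) = 7.487.
The smallest integer exceeding 7.487 is 8.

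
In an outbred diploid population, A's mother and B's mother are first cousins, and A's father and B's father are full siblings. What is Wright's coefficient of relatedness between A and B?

Wright's path rule: contributions from independent ancestry routes add.
A and B are related in two ways: second cousins through their mothers (r = 1/32) and first cousins through their fathers (r = 1/8).
r = 1/32 + 1/8 = 5/32 = 0.15625.

0.15625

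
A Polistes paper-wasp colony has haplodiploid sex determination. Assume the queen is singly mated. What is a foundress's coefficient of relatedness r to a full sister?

Haplodiploid full sisters inherit their father's entire haploid genome identically (contributing 1/2) and on average half of their mother's contribution (1/2 · 1/2 = 1/4); r = 1/2 + 1/4 = 3/4.

0.75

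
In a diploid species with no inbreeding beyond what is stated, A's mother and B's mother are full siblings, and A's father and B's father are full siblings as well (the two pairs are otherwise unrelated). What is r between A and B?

With two independent routes of shared ancestry, r is the sum of the two contributions.
A and B are related in two ways: first cousins through their mothers (r = 1/8) and first cousins through their fathers (r = 1/8) — i.e. double first cousins.
r = 1/8 + 1/8 = 1/4 = 0.25.

0.25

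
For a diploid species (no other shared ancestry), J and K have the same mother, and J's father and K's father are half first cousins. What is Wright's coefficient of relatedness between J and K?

Independent pedigree routes through distinct common ancestors add.
J and K are related in two ways: half-sibs through their shared mother (r = 1/4) and half second cousins through their fathers (r = 1/64).
r = 1/4 + 1/64 = 17/64 = 0.265625.

0.265625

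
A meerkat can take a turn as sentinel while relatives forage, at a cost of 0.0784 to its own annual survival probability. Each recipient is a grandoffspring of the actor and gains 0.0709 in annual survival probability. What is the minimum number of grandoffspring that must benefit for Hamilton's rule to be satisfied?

5

r to a grandoffspring = 1/4 (two parent–offspring links: r = (1/2)^2 = 1/4).
Hamilton's rule: n·r·B > C  ⇒  n > C/(r·B) = 0.0784/(0.25·0.0709) = 4.423.
The smallest integer exceeding 4.423 is 5.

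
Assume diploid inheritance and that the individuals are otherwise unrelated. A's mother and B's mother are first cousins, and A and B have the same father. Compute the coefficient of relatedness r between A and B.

0.28125

Wright's path rule: contributions from independent ancestry routes add.
A and B are related in two ways: second cousins through their mothers (r = 1/32) and half-sibs through their shared father (r = 1/4).
r = 1/32 + 1/4 = 0.28125.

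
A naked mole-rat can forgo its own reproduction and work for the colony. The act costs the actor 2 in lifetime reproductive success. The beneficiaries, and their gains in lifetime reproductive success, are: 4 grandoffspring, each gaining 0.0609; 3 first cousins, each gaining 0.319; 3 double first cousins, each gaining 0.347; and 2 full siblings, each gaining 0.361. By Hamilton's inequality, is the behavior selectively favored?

No

Hamilton's rule: the trait is favored when the sum of r·B over every recipient exceeds the actor's cost C.
r to a grandoffspring = 1/4 (two parent–offspring links: r = (1/2)^2 = 1/4).
r to a first cousin = 1/8 (first cousins share one grandparent pair — two paths of length 4: r = 2·(1/2)^4 = 1/8).
r to a double first cousin = 0.25 (double first cousins share both grandparent pairs — four paths of length 4: r = 4·(1/2)^4 = 1/4).
r to a full sibling = 1/2 (full sibs share both parents — two paths of length 2: r = 2·(1/2)^2 = 1/2).
Summing one r·B term per recipient: 4·0.25·0.0609 + 3·0.125·0.319 + 3·0.25·0.347 + 2·0.5·0.361 = 0.801775.
0.801775 < 2: the indirect benefit is less than the cost.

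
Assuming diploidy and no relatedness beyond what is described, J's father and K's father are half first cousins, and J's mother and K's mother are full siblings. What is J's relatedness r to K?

Relatedness sums over independent paths through distinct common ancestors.
J and K are related in two ways: half second cousins through their fathers (r = 1/64) and first cousins through their mothers (r = 1/8).
r = 1/64 + 1/8 = 9/64 = 0.140625.

0.140625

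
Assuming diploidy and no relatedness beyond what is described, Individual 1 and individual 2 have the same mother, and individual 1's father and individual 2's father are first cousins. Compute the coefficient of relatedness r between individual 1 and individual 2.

Relatedness sums over independent paths through distinct common ancestors.
Individual 1 and individual 2 are related in two ways: half-sibs through their shared mother (r = 1/4) and second cousins through their fathers (r = 1/32).
r = 1/4 + 1/32 = 0.28125.

0.28125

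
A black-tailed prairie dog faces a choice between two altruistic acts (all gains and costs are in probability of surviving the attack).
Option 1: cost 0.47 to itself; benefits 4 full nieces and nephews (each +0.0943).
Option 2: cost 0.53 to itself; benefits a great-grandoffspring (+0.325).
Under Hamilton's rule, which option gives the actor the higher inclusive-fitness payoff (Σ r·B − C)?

Option 1

Option 1: r to a full niece or nephew = 0.25.
Option 1: Σ r·B − C = (4·0.25·0.0943) − 0.47 = -0.3757.
Option 2: r to a great-grandoffspring = 0.125.
Option 2: Σ r·B − C = (1·0.125·0.325) − 0.53 = -0.489375.
Option 1 has the higher net inclusive-fitness payoff.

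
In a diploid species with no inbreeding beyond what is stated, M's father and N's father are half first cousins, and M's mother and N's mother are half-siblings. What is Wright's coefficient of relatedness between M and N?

Wright's path rule: contributions from independent ancestry routes add.
M and N are related in two ways: half second cousins through their fathers (r = 1/64) and half first cousins through their mothers (r = 1/16).
r = 1/64 + 1/16 = 0.078125.

0.078125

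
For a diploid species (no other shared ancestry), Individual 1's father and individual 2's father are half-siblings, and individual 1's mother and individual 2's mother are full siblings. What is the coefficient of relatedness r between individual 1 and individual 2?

0.1875

Relatedness sums over independent paths through distinct common ancestors.
Individual 1 and individual 2 are related in two ways: half first cousins through their fathers (r = 1/16) and first cousins through their mothers (r = 1/8).
r = 1/16 + 1/8 = 3/16 = 0.1875.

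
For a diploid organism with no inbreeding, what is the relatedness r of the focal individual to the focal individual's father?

Each parent–offspring link contributes a factor of 1/2, and independent paths through distinct common ancestors add.
One parent–offspring link: r = (1/2)^1 = 1/2.

0.5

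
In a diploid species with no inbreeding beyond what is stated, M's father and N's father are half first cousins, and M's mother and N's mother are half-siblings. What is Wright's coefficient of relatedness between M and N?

With two independent routes of shared ancestry, r is the sum of the two contributions.
M and N are related in two ways: half second cousins through their fathers (r = 1/64) and half first cousins through their mothers (r = 1/16).
r = 1/64 + 1/16 = 5/64 = 0.078125.

0.078125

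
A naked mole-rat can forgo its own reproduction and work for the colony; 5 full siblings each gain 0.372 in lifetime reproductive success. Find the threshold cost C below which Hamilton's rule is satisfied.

0.93

r to a full sibling = 1/2 (full sibs share both parents — two paths of length 2: r = 2·(1/2)^2 = 1/2).
Hamilton's rule: n·r·B > C, so the trait is favored while C < n·r·B = 5·0.5·0.372 = 0.93.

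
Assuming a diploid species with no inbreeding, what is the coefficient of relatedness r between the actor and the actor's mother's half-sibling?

0.125

Each parent–offspring link contributes a factor of 1/2, and independent paths through distinct common ancestors add.
Half-aunt/uncle↔niece/nephew: one path of length 3: r = (1/2)^3 = 1/8.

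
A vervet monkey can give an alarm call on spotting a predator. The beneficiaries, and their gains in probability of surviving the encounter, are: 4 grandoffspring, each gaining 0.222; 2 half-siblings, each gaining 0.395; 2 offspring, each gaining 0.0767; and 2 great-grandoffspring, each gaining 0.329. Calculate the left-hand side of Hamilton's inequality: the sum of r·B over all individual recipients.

0.57845

r to a grandoffspring = 1/4 (two parent–offspring links: r = (1/2)^2 = 1/4).
r to a half-sibling = 1/4 (half-sibs share one parent — one path of length 2: r = (1/2)^2 = 1/4).
r to an offspring = 0.5 (one parent–offspring link: r = (1/2)^1 = 1/2).
r to a great-grandoffspring = 1/8 (three parent–offspring links: r = (1/2)^3 = 1/8).
Summing one r·B term per recipient: 4·0.25·0.222 + 2·0.25·0.395 + 2·0.5·0.0767 + 2·0.125·0.329 = 0.57845.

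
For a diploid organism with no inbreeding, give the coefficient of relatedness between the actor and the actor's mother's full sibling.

0.25

Each parent–offspring link contributes a factor of 1/2, and independent paths through distinct common ancestors add.
Full aunt/uncle↔niece/nephew: two paths of length 3 through the shared grandparent pair: r = 2·(1/2)^3 = 1/4.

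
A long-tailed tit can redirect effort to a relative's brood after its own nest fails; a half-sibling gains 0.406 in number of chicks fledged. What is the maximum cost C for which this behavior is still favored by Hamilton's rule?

r to a half-sibling = 0.25 (half-sibs share one parent — one path of length 2: r = (1/2)^2 = 1/4).
Hamilton's rule: n·r·B > C, so the trait is favored while C < n·r·B = 1·0.25·0.406 = 0.1015.

0.1015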